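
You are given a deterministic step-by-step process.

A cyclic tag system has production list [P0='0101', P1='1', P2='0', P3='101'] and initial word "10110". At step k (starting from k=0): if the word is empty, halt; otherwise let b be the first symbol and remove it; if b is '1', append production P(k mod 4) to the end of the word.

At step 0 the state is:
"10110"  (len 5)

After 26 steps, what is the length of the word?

k=0  "10110"  (len 5)
k=1  "01100101"  (len 8)
k=2  "1100101"  (len 7)
k=3  "1001010"  (len 7)
k=4  "001010101"  (len 9)
k=5  "01010101"  (len 8)
k=6  "1010101"  (len 7)
k=7  "0101010"  (len 7)
k=8  "101010"  (len 6)
k=9  "010100101"  (len 9)
k=10  "10100101"  (len 8)
k=11  "01001010"  (len 8)
k=12  "1001010"  (len 7)
k=13  "0010100101"  (len 10)
k=14  "010100101"  (len 9)
k=15  "10100101"  (len 8)
k=16  "0100101101"  (len 10)
k=17  "100101101"  (len 9)
k=18  "001011011"  (len 9)
k=19  "01011011"  (len 8)
k=20  "1011011"  (len 7)
k=21  "0110110101"  (len 10)
k=22  "110110101"  (len 9)
k=23  "101101010"  (len 9)
k=24  "01101010101"  (len 11)
k=25  "1101010101"  (len 10)
k=26  "1010101011"  (len 10)

10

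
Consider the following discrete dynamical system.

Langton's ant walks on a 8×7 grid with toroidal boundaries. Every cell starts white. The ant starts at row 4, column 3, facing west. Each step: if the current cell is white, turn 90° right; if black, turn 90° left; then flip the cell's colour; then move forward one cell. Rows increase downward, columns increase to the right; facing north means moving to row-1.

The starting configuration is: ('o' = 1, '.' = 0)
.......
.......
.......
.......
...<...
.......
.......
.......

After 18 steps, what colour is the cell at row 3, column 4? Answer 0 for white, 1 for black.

step 0: .......
.......
.......
.......
...<...
.......
.......
.......
step 1: .......
.......
.......
...^...
...o...
.......
.......
.......
step 2: .......
.......
.......
...o>..
...o...
.......
.......
.......
step 3: .......
.......
.......
...oo..
...ov..
.......
.......
.......
step 4: .......
.......
.......
...oo..
...<o..
.......
.......
.......
step 5: .......
.......
.......
...oo..
....o..
...v...
.......
.......
step 6: .......
.......
.......
...oo..
....o..
..<o...
.......
.......
step 7: .......
.......
.......
...oo..
..^.o..
..oo...
.......
.......
step 8: .......
.......
.......
...oo..
..o>o..
..oo...
.......
.......
step 9: .......
.......
.......
...oo..
..ooo..
..ov...
.......
.......
step 10: .......
.......
.......
...oo..
..ooo..
..o.>..
.......
.......
step 11: .......
.......
.......
...oo..
..ooo..
..o.o..
....v..
.......
step 12: .......
.......
.......
...oo..
..ooo..
..o.o..
...<o..
.......
step 13: .......
.......
.......
...oo..
..ooo..
..o^o..
...oo..
.......
step 14: .......
.......
.......
...oo..
..ooo..
..oo>..
...oo..
.......
step 15: .......
.......
.......
...oo..
..oo^..
..oo...
...oo..
.......
step 16: .......
.......
.......
...oo..
..o<...
..oo...
...oo..
.......
step 17: .......
.......
.......
...oo..
..o....
..ov...
...oo..
.......
step 18: .......
.......
.......
...oo..
..o....
..o.>..
...oo..
.......

1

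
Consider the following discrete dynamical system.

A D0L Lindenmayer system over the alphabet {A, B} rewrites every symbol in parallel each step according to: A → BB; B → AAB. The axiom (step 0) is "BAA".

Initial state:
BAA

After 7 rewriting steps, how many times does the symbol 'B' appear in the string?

1165

t=0: BAA
t=1: AABBBBB
t=2: BBBBAABAABAABAABAAB
t=3: AABAABAABAABBBBBAABBBBBAABBBBBAABBBBBAABBBBBAAB
t=4: BBBBAABBBBBAABBBBBAABBBBBAABAABAABAABAABBBBBAABAABAABAABAA…BAABAABAABAABBBBBAABAABAABAABAABBBBBAABAABAABAABAABBBBBAAB  (len 123)
t=5: AABAABAABAABBBBBAABAABAABAABAABBBBBAABAABAABAABAABBBBBAABA…BAABBBBBAABBBBBAABBBBBAABBBBBAABBBBBAABAABAABAABAABBBBBAAB  (len 311)
t=6: BBBBAABBBBBAABBBBBAABBBBBAABAABAABAABAABBBBBAABBBBBAABBBBB…BAABBBBBAABBBBBAABBBBBAABBBBBAABBBBBAABAABAABAABAABBBBBAAB  (len 803)
t=7: AABAABAABAABBBBBAABAABAABAABAABBBBBAABAABAABAABAABBBBBAABA…BAABBBBBAABBBBBAABBBBBAABBBBBAABBBBBAABAABAABAABAABBBBBAAB  (len 2047)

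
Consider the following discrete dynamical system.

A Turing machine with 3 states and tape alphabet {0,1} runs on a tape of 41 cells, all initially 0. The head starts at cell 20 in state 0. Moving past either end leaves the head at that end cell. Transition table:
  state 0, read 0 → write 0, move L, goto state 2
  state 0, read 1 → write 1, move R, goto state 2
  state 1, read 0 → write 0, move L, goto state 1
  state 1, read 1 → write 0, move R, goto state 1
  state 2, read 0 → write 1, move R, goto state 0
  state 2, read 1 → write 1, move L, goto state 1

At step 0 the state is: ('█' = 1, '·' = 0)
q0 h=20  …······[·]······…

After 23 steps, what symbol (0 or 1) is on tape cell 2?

0

k=0  q0 h=20  …······[·]······…
k=1  q2 h=19  …······[·]······…
k=2  q0 h=20  …·····█[·]······…
k=3  q2 h=19  …······[█]······…
k=4  q1 h=18  …······[·]█·····…
k=5  q1 h=17  …······[·]·█····…
k=6  q1 h=16  …······[·]··█···…
k=7  q1 h=15  …······[·]···█··…
k=8  q1 h=14  …······[·]····█·…
k=9  q1 h=13  …······[·]·····█…
k=10  q1 h=12  …······[·]······…
k=11  q1 h=11  …······[·]······…
k=12  q1 h=10  …······[·]······…
k=13  q1 h= 9  …······[·]······…
k=14  q1 h= 8  …······[·]······…
k=15  q1 h= 7  …······[·]······…
k=16  q1 h= 6  |······[·]······…
k=17  q1 h= 5  |·····[·]······…
k=18  q1 h= 4  |····[·]······…
k=19  q1 h= 3  |···[·]······…
k=20  q1 h= 2  |··[·]······…
k=21  q1 h= 1  |·[·]······…
k=22  q1 h= 0  |[·]······…
k=23  q1 h= 0  |[·]······…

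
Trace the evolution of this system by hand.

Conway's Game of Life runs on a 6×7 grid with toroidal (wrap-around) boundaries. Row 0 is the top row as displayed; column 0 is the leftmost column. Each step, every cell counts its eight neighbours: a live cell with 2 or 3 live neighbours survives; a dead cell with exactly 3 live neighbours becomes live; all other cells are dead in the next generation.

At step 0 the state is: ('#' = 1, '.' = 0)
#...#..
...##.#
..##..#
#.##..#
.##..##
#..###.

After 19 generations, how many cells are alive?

0) #...#..
...##.#
..##..#
#.##..#
.##..##
#..###.
1) #......
#.#.#.#
.#....#
....#..
.......
#.##...
2) #.#....
.....##
.#.#..#
.......
...#...
.#.....
3) ##....#
.##..##
#....##
..#....
.......
.##....
4) .....##
..#....
#.#..#.
......#
.##....
.##....
5) .##....
.#...#.
.#....#
#.#...#
###....
###....
6) .......
.#.....
.##..##
..#...#
...#...
...#...
7) .......
###....
.##..##
####.##
..##...
.......
8) .#.....
#.#...#
....##.
.....#.
#..##.#
.......
9) ##.....
##...##
....##.
...#...
....###
#......
10) .......
.#..##.
#...##.
...#..#
....###
##...#.
11) ##..###
....###
#..#...
#..#...
....#..
#...##.
12) .#.#...
.#.#...
#..#.#.
...##..
...####
##.#...
13) .#.##..
##.#...
...#...
..#....
#....##
##.#.##
14) ...#.#.
##.#...
.#.#...
......#
..#.##.
.#.#...
15) ##.#...
##.#...
.#.....
..####.
..####.
...#.#.
16) ##.#..#
.......
##.....
.#...#.
......#
.#...##
17) .##..##
..#...#
##.....
.#....#
......#
.##..#.
18) ...#.##
..#..##
.##...#
.#....#
.##..##
.##..#.
19) ##.#...
.####..
.##...#
......#
.....##
.#.#...

15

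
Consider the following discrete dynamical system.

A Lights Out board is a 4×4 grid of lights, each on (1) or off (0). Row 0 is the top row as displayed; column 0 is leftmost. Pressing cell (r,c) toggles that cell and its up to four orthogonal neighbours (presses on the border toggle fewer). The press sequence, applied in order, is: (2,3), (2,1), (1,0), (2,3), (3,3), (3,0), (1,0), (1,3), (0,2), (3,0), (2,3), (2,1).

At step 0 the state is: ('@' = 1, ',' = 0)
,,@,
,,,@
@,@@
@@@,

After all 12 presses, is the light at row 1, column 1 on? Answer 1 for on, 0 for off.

0

k=0  ,,@,
,,,@
@,@@
@@@,
k=1  ,,@,
,,,,
@,,,
@@@@
k=2  ,,@,
,@,,
,@@,
@,@@
k=3  @,@,
@,,,
@@@,
@,@@
k=4  @,@,
@,,@
@@,@
@,@,
k=5  @,@,
@,,@
@@,,
@,,@
k=6  @,@,
@,,@
,@,,
,@,@
k=7  ,,@,
,@,@
@@,,
,@,@
k=8  ,,@@
,@@,
@@,@
,@,@
k=9  ,@,,
,@,,
@@,@
,@,@
k=10  ,@,,
,@,,
,@,@
@,,@
k=11  ,@,,
,@,@
,@@,
@,,,
k=12  ,@,,
,,,@
@,,,
@@,,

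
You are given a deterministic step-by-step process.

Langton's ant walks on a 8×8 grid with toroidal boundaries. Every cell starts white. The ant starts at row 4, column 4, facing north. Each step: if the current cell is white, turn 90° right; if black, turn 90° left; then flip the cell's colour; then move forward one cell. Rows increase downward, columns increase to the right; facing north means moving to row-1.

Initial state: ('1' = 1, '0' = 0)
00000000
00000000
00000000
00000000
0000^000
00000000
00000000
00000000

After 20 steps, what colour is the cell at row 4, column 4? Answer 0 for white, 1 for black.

[0] 00000000
00000000
00000000
00000000
0000^000
00000000
00000000
00000000
[1] 00000000
00000000
00000000
00000000
00001>00
00000000
00000000
00000000
[2] 00000000
00000000
00000000
00000000
00001100
00000v00
00000000
00000000
[3] 00000000
00000000
00000000
00000000
00001100
0000<100
00000000
00000000
[4] 00000000
00000000
00000000
00000000
0000^100
00001100
00000000
00000000
[5] 00000000
00000000
00000000
00000000
000<0100
00001100
00000000
00000000
[6] 00000000
00000000
00000000
000^0000
00010100
00001100
00000000
00000000
[7] 00000000
00000000
00000000
0001>000
00010100
00001100
00000000
00000000
[8] 00000000
00000000
00000000
00011000
0001v100
00001100
00000000
00000000
[9] 00000000
00000000
00000000
00011000
000<1100
00001100
00000000
00000000
[10] 00000000
00000000
00000000
00011000
00001100
000v1100
00000000
00000000
[11] 00000000
00000000
00000000
00011000
00001100
00<11100
00000000
00000000
[12] 00000000
00000000
00000000
00011000
00^01100
00111100
00000000
00000000
[13] 00000000
00000000
00000000
00011000
001>1100
00111100
00000000
00000000
[14] 00000000
00000000
00000000
00011000
00111100
001v1100
00000000
00000000
[15] 00000000
00000000
00000000
00011000
00111100
0010>100
00000000
00000000
[16] 00000000
00000000
00000000
00011000
0011^100
00100100
00000000
00000000
[17] 00000000
00000000
00000000
00011000
001<0100
00100100
00000000
00000000
[18] 00000000
00000000
00000000
00011000
00100100
001v0100
00000000
00000000
[19] 00000000
00000000
00000000
00011000
00100100
00<10100
00000000
00000000
[20] 00000000
00000000
00000000
00011000
00100100
00010100
00v00000
00000000

0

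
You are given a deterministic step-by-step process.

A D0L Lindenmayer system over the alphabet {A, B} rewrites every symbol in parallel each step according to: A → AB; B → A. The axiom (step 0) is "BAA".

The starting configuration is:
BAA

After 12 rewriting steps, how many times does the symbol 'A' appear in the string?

610

k=0  BAA
k=1  AABAB
k=2  ABABAABA
k=3  ABAABAABABAAB
k=4  ABAABABAABABAABAABABA
k=5  ABAABABAABAABABAABAABABAABABAABAAB
k=6  ABAABABAABAABABAABABAABAABABAABABAABAABABAABAABABAABABA
k=7  ABAABABAABAABABAABABAABAABABAABAABABAABABAABAABABAABAABABAABABAABAABABAABABAABAABABAABAAB
k=8  ABAABABAABAABABAABABAABAABABAABAABABAABABAABAABABAABABAABA…ABAABAABABAABAABABAABABAABAABABAABAABABAABABAABAABABAABABA  (len 144)
k=9  ABAABABAABAABABAABABAABAABABAABAABABAABABAABAABABAABABAABA…AABABAABABAABAABABAABABAABAABABAABAABABAABABAABAABABAABAAB  (len 233)
k=10  ABAABABAABAABABAABABAABAABABAABAABABAABABAABAABABAABABAABA…AABABAABABAABAABABAABABAABAABABAABAABABAABABAABAABABAABABA  (len 377)
k=11  ABAABABAABAABABAABABAABAABABAABAABABAABABAABAABABAABABAABA…AABABAABABAABAABABAABABAABAABABAABAABABAABABAABAABABAABAAB  (len 610)
k=12  ABAABABAABAABABAABABAABAABABAABAABABAABABAABAABABAABABAABA…AABABAABABAABAABABAABABAABAABABAABAABABAABABAABAABABAABABA  (len 987)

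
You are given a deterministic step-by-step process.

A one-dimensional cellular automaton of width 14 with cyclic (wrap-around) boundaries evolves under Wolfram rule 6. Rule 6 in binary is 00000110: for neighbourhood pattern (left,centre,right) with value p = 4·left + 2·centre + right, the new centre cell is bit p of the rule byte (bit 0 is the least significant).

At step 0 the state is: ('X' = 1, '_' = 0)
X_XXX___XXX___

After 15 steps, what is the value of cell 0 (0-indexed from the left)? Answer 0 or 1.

t=0: X_XXX___XXX___
t=1: X______X_____X
t=2: ______XX____X_
t=3: _____X_____XX_
t=4: ____XX____X___
t=5: ___X_____XX___
t=6: __XX____X_____
t=7: _X_____XX_____
t=8: XX____X_______
t=9: _____XX______X
t=10: ____X_______XX
t=11: ___XX______X__
t=12: __X_______XX__
t=13: _XX______X____
t=14: X_______XX____
t=15: X______X_____X

1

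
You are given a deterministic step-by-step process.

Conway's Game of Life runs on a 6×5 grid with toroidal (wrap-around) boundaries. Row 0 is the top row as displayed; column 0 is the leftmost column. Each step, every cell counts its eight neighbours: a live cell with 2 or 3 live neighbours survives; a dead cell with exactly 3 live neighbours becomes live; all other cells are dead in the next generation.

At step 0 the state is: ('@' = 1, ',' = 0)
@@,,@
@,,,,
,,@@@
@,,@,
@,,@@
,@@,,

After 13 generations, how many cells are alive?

k=0  @@,,@
@,,,,
,,@@@
@,,@,
@,,@@
,@@,,
k=1  ,,@,@
,,@,,
@@@@,
@@,,,
@,,@,
,,@,,
k=2  ,@@,,
@,,,@
@,,@@
,,,@,
@,@,@
,@@,@
k=3  ,,@,@
,,@,,
@,,@,
,@@,,
@,@,@
,,,,@
k=4  ,,,,,
,@@,@
,,,@,
,,@,,
@,@,@
,@,,@
k=5  ,@@@,
,,@@,
,@,@,
,@@,@
@,@,@
,@,@@
k=6  @@,,,
,,,,@
@@,,@
,,,,@
,,,,,
,,,,,
k=7  @,,,,
,,,,@
,,,@@
,,,,@
,,,,,
,,,,,
k=8  ,,,,,
@,,@@
@,,@@
,,,@@
,,,,,
,,,,,
k=9  ,,,,@
@,,@,
,,@,,
@,,@,
,,,,,
,,,,,
k=10  ,,,,@
,,,@@
,@@@,
,,,,,
,,,,,
,,,,,
k=11  ,,,@@
@,,,@
,,@@@
,,@,,
,,,,,
,,,,,
k=12  @,,@@
@,@,,
@@@,@
,,@,,
,,,,,
,,,,,
k=13  @@,@@
,,@,,
@,@,@
@,@@,
,,,,,
,,,,@

12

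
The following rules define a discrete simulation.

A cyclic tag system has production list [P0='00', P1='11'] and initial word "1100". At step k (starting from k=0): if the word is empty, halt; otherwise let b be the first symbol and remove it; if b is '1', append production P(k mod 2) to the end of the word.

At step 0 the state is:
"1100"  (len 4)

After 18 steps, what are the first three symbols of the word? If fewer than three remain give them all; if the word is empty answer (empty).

step 0: "1100"  (len 4)
step 1: "10000"  (len 5)
step 2: "000011"  (len 6)
step 3: "00011"  (len 5)
step 4: "0011"  (len 4)
step 5: "011"  (len 3)
step 6: "11"  (len 2)
step 7: "100"  (len 3)
step 8: "0011"  (len 4)
step 9: "011"  (len 3)
step 10: "11"  (len 2)
step 11: "100"  (len 3)
step 12: "0011"  (len 4)
step 13: "011"  (len 3)
step 14: "11"  (len 2)
step 15: "100"  (len 3)
step 16: "0011"  (len 4)
step 17: "011"  (len 3)
step 18: "11"  (len 2)

11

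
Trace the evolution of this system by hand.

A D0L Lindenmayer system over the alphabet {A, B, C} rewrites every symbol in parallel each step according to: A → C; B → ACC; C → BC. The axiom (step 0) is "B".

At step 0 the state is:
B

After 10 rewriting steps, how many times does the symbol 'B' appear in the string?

683

0) B
1) ACC
2) CBCBC
3) BCACCBCACCBC
4) ACCBCCBCBCACCBCCBCBCACCBC
5) CBCBCACCBCBCACCBCACCBCCBCBCACCBCBCACCBCACCBCCBCBCACCBC
6) BCACCBCACCBCCBCBCACCBCACCBCCBCBCACCBCCBCBCACCBCBCACCBCACCBCCBCBCACCBCACCBCCBCBCACCBCCBCBCACCBCBCACCBCACCBCCBCBCACCBC
7) ACCBCCBCBCACCBCCBCBCACCBCBCACCBCACCBCCBCBCACCBCCBCBCACCBCB…CCBCBCACCBCACCBCCBCBCACCBCCBCBCACCBCBCACCBCACCBCCBCBCACCBC  (len 249)
8) CBCBCACCBCBCACCBCACCBCCBCBCACCBCBCACCBCACCBCCBCBCACCBCACCB…CCBCBCACCBCACCBCCBCBCACCBCCBCBCACCBCBCACCBCACCBCCBCBCACCBC  (len 535)
9) BCACCBCACCBCCBCBCACCBCACCBCCBCBCACCBCCBCBCACCBCBCACCBCACCB…CCBCBCACCBCACCBCCBCBCACCBCCBCBCACCBCBCACCBCACCBCCBCBCACCBC  (len 1149)
10) ACCBCCBCBCACCBCCBCBCACCBCBCACCBCACCBCCBCBCACCBCCBCBCACCBCB…CCBCBCACCBCACCBCCBCBCACCBCCBCBCACCBCBCACCBCACCBCCBCBCACCBC  (len 2468)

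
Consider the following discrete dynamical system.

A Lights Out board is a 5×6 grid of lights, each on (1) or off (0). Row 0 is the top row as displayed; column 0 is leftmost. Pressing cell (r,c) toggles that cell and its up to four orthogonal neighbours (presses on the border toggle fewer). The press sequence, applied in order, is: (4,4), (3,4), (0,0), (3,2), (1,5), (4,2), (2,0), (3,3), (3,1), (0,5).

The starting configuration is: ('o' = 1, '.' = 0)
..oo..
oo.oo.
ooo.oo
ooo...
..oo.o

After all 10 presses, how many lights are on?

17

[0] ..oo..
oo.oo.
ooo.oo
ooo...
..oo.o
[1] ..oo..
oo.oo.
ooo.oo
ooo.o.
..o.o.
[2] ..oo..
oo.oo.
ooo..o
oooo.o
..o...
[3] oooo..
.o.oo.
ooo..o
oooo.o
..o...
[4] oooo..
.o.oo.
oo...o
o....o
......
[5] oooo.o
.o.o.o
oo....
o....o
......
[6] oooo.o
.o.o.o
oo....
o.o..o
.ooo..
[7] oooo.o
oo.o.o
......
..o..o
.ooo..
[8] oooo.o
oo.o.o
...o..
...ooo
.oo...
[9] oooo.o
oo.o.o
.o.o..
oooooo
..o...
[10] ooooo.
oo.o..
.o.o..
oooooo
..o...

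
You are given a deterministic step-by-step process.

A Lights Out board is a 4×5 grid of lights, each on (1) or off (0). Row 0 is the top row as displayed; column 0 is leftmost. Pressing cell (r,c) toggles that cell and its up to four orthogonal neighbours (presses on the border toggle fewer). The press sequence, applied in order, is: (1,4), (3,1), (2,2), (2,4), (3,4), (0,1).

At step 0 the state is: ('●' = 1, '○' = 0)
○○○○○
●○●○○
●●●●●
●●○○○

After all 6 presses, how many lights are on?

11

t=0: ○○○○○
●○●○○
●●●●●
●●○○○
t=1: ○○○○●
●○●●●
●●●●○
●●○○○
t=2: ○○○○●
●○●●●
●○●●○
○○●○○
t=3: ○○○○●
●○○●●
●●○○○
○○○○○
t=4: ○○○○●
●○○●○
●●○●●
○○○○●
t=5: ○○○○●
●○○●○
●●○●○
○○○●○
t=6: ●●●○●
●●○●○
●●○●○
○○○●○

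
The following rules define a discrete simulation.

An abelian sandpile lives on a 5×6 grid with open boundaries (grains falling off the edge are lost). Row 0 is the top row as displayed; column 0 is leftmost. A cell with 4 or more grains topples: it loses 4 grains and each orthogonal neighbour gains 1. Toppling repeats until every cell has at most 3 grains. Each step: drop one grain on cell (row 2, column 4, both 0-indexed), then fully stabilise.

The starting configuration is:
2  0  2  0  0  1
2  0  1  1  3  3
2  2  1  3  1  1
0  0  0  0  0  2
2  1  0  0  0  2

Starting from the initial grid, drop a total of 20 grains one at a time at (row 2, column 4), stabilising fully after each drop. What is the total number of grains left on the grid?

[0] 2  0  2  0  0  1
2  0  1  1  3  3
2  2  1  3  1  1
0  0  0  0  0  2
2  1  0  0  0  2
[1] 2  0  2  0  0  1
2  0  1  1  3  3
2  2  1  3  2  1
0  0  0  0  0  2
2  1  0  0  0  2
[2] 2  0  2  0  0  1
2  0  1  1  3  3
2  2  1  3  3  1
0  0  0  0  0  2
2  1  0  0  0  2
[3] 2  0  2  0  1  2
2  0  1  3  1  0
2  2  2  0  2  3
0  0  0  1  1  2
2  1  0  0  0  2
[4] 2  0  2  0  1  2
2  0  1  3  1  0
2  2  2  0  3  3
0  0  0  1  1  2
2  1  0  0  0  2
[5] 2  0  2  0  1  2
2  0  1  3  2  1
2  2  2  1  1  0
0  0  0  1  2  3
2  1  0  0  0  2
[6] 2  0  2  0  1  2
2  0  1  3  2  1
2  2  2  1  2  0
0  0  0  1  2  3
2  1  0  0  0  2
[7] 2  0  2  0  1  2
2  0  1  3  2  1
2  2  2  1  3  0
0  0  0  1  2  3
2  1  0  0  0  2
[8] 2  0  2  0  1  2
2  0  1  3  3  1
2  2  2  2  0  1
0  0  0  1  3  3
2  1  0  0  0  2
[9] 2  0  2  0  1  2
2  0  1  3  3  1
2  2  2  2  1  1
0  0  0  1  3  3
2  1  0  0  0  2
[10] 2  0  2  0  1  2
2  0  1  3  3  1
2  2  2  2  2  1
0  0  0  1  3  3
2  1  0  0  0  2
[11] 2  0  2  0  1  2
2  0  1  3  3  1
2  2  2  2  3  1
0  0  0  1  3  3
2  1  0  0  0  2
[12] 2  0  2  1  2  2
2  0  2  1  1  2
2  2  3  0  3  3
0  0  0  3  1  0
2  1  0  0  1  3
[13] 2  0  2  1  2  2
2  0  2  1  2  3
2  2  3  1  1  0
0  0  0  3  2  1
2  1  0  0  1  3
[14] 2  0  2  1  2  2
2  0  2  1  2  3
2  2  3  1  2  0
0  0  0  3  2  1
2  1  0  0  1  3
[15] 2  0  2  1  2  2
2  0  2  1  2  3
2  2  3  1  3  0
0  0  0  3  2  1
2  1  0  0  1  3
[16] 2  0  2  1  2  2
2  0  2  1  3  3
2  2  3  2  0  1
0  0  0  3  3  1
2  1  0  0  1  3
[17] 2  0  2  1  2  2
2  0  2  1  3  3
2  2  3  2  1  1
0  0  0  3  3  1
2  1  0  0  1  3
[18] 2  0  2  1  2  2
2  0  2  1  3  3
2  2  3  2  2  1
0  0  0  3  3  1
2  1  0  0  1  3
[19] 2  0  2  1  2  2
2  0  2  1  3  3
2  2  3  2  3  1
0  0  0  3  3  1
2  1  0  0  1  3
[20] 2  0  2  1  3  3
2  0  3  3  1  0
2  3  0  1  3  3
0  0  2  1  1  2
2  1  0  1  2  3

47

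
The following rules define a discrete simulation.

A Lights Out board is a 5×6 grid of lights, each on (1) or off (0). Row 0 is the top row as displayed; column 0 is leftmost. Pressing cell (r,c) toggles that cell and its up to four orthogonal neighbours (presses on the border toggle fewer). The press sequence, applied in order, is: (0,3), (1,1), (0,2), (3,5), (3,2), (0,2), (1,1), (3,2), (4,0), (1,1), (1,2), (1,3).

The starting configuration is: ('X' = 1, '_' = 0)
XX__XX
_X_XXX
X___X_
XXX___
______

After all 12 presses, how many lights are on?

0) XX__XX
_X_XXX
X___X_
XXX___
______
1) XXXX_X
_X__XX
X___X_
XXX___
______
2) X_XX_X
X_X_XX
XX__X_
XXX___
______
3) XX___X
X___XX
XX__X_
XXX___
______
4) XX___X
X___XX
XX__XX
XXX_XX
_____X
5) XX___X
X___XX
XXX_XX
X__XXX
__X__X
6) X_XX_X
X_X_XX
XXX_XX
X__XXX
__X__X
7) XXXX_X
_X__XX
X_X_XX
X__XXX
__X__X
8) XXXX_X
_X__XX
X___XX
XXX_XX
_____X
9) XXXX_X
_X__XX
X___XX
_XX_XX
XX___X
10) X_XX_X
X_X_XX
XX__XX
_XX_XX
XX___X
11) X__X_X
XX_XXX
XXX_XX
_XX_XX
XX___X
12) X____X
XXX__X
XXXXXX
_XX_XX
XX___X

19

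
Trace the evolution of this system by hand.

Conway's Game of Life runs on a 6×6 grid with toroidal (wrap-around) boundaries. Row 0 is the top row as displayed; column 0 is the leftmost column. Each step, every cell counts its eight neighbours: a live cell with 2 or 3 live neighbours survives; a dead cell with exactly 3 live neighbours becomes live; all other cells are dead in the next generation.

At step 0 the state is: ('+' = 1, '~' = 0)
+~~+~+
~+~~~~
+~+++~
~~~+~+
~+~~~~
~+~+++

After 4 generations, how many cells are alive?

4

0) +~~+~+
~+~~~~
+~+++~
~~~+~+
~+~~~~
~+~+++
1) ~+~+~+
~+~~~~
++++++
++~+~+
~~~+~+
~+~+~+
2) ~+~~~~
~~~~~~
~~~+~~
~~~~~~
~+~+~+
~~~+~+
3) ~~~~~~
~~~~~~
~~~~~~
~~+~+~
+~+~~~
~~~~~~
4) ~~~~~~
~~~~~~
~~~~~~
~+~+~~
~+~+~~
~~~~~~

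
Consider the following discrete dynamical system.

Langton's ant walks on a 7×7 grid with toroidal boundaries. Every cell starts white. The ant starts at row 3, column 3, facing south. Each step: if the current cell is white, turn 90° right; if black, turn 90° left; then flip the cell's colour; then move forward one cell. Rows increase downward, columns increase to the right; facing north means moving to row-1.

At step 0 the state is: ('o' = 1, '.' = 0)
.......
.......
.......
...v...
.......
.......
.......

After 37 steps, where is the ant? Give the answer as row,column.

6,4

gen 0: .......
.......
.......
...v...
.......
.......
.......
gen 1: .......
.......
.......
..<o...
.......
.......
.......
gen 2: .......
.......
..^....
..oo...
.......
.......
.......
gen 3: .......
.......
..o>...
..oo...
.......
.......
.......
gen 4: .......
.......
..oo...
..ov...
.......
.......
.......
gen 5: .......
.......
..oo...
..o.>..
.......
.......
.......
gen 6: .......
.......
..oo...
..o.o..
....v..
.......
.......
gen 7: .......
.......
..oo...
..o.o..
...<o..
.......
.......
gen 8: .......
.......
..oo...
..o^o..
...oo..
.......
.......
gen 9: .......
.......
..oo...
..oo>..
...oo..
.......
.......
gen 10: .......
.......
..oo^..
..oo...
...oo..
.......
.......
gen 11: .......
.......
..ooo>.
..oo...
...oo..
.......
.......
gen 12: .......
.......
..oooo.
..oo.v.
...oo..
.......
.......
gen 13: .......
.......
..oooo.
..oo<o.
...oo..
.......
.......
gen 14: .......
.......
..oo^o.
..oooo.
...oo..
.......
.......
gen 15: .......
.......
..o<.o.
..oooo.
...oo..
.......
.......
gen 16: .......
.......
..o..o.
..ovoo.
...oo..
.......
.......
gen 17: .......
.......
..o..o.
..o.>o.
...oo..
.......
.......
gen 18: .......
.......
..o.^o.
..o..o.
...oo..
.......
.......
gen 19: .......
.......
..o.o>.
..o..o.
...oo..
.......
.......
gen 20: .......
.....^.
..o.o..
..o..o.
...oo..
.......
.......
gen 21: .......
.....o>
..o.o..
..o..o.
...oo..
.......
.......
gen 22: .......
.....oo
..o.o.v
..o..o.
...oo..
.......
.......
gen 23: .......
.....oo
..o.o<o
..o..o.
...oo..
.......
.......
gen 24: .......
.....^o
..o.ooo
..o..o.
...oo..
.......
.......
gen 25: .......
....<.o
..o.ooo
..o..o.
...oo..
.......
.......
gen 26: ....^..
....o.o
..o.ooo
..o..o.
...oo..
.......
.......
gen 27: ....o>.
....o.o
..o.ooo
..o..o.
...oo..
.......
.......
gen 28: ....oo.
....ovo
..o.ooo
..o..o.
...oo..
.......
.......
gen 29: ....oo.
....<oo
..o.ooo
..o..o.
...oo..
.......
.......
gen 30: ....oo.
.....oo
..o.voo
..o..o.
...oo..
.......
.......
gen 31: ....oo.
.....oo
..o..>o
..o..o.
...oo..
.......
.......
gen 32: ....oo.
.....^o
..o...o
..o..o.
...oo..
.......
.......
gen 33: ....oo.
....<.o
..o...o
..o..o.
...oo..
.......
.......
gen 34: ....^o.
....o.o
..o...o
..o..o.
...oo..
.......
.......
gen 35: ...<.o.
....o.o
..o...o
..o..o.
...oo..
.......
.......
gen 36: ...o.o.
....o.o
..o...o
..o..o.
...oo..
.......
...^...
gen 37: ...o.o.
....o.o
..o...o
..o..o.
...oo..
.......
...o>..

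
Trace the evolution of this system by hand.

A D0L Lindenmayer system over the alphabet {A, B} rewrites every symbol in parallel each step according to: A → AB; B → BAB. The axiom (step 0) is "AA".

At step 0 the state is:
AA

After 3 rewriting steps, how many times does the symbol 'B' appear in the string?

16

k=0  AA
k=1  ABAB
k=2  ABBABABBAB
k=3  ABBABBABABBABABBABBABABBAB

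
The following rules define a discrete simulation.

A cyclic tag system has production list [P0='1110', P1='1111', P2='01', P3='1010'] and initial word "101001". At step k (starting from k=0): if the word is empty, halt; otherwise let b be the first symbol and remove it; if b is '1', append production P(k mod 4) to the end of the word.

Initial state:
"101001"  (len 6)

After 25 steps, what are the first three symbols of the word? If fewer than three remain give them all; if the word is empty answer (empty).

010

0) "101001"  (len 6)
1) "010011110"  (len 9)
2) "10011110"  (len 8)
3) "001111001"  (len 9)
4) "01111001"  (len 8)
5) "1111001"  (len 7)
6) "1110011111"  (len 10)
7) "11001111101"  (len 11)
8) "10011111011010"  (len 14)
9) "00111110110101110"  (len 17)
10) "0111110110101110"  (len 16)
11) "111110110101110"  (len 15)
12) "111101101011101010"  (len 18)
13) "111011010111010101110"  (len 21)
14) "110110101110101011101111"  (len 24)
15) "1011010111010101110111101"  (len 25)
16) "0110101110101011101111011010"  (len 28)
17) "110101110101011101111011010"  (len 27)
18) "101011101010111011110110101111"  (len 30)
19) "0101110101011101111011010111101"  (len 31)
20) "101110101011101111011010111101"  (len 30)
21) "011101010111011110110101111011110"  (len 33)
22) "11101010111011110110101111011110"  (len 32)
23) "110101011101111011010111101111001"  (len 33)
24) "101010111011110110101111011110011010"  (len 36)
25) "010101110111101101011110111100110101110"  (len 39)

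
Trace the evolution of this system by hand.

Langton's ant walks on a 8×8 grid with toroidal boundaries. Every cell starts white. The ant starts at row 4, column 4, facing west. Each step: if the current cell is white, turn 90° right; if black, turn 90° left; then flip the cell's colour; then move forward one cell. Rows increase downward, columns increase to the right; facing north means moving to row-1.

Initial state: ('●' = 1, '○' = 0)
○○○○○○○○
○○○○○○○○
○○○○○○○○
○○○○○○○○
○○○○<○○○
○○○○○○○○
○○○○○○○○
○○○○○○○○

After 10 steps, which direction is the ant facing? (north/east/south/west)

step 0: ○○○○○○○○
○○○○○○○○
○○○○○○○○
○○○○○○○○
○○○○<○○○
○○○○○○○○
○○○○○○○○
○○○○○○○○
step 1: ○○○○○○○○
○○○○○○○○
○○○○○○○○
○○○○^○○○
○○○○●○○○
○○○○○○○○
○○○○○○○○
○○○○○○○○
step 2: ○○○○○○○○
○○○○○○○○
○○○○○○○○
○○○○●>○○
○○○○●○○○
○○○○○○○○
○○○○○○○○
○○○○○○○○
step 3: ○○○○○○○○
○○○○○○○○
○○○○○○○○
○○○○●●○○
○○○○●v○○
○○○○○○○○
○○○○○○○○
○○○○○○○○
step 4: ○○○○○○○○
○○○○○○○○
○○○○○○○○
○○○○●●○○
○○○○<●○○
○○○○○○○○
○○○○○○○○
○○○○○○○○
step 5: ○○○○○○○○
○○○○○○○○
○○○○○○○○
○○○○●●○○
○○○○○●○○
○○○○v○○○
○○○○○○○○
○○○○○○○○
step 6: ○○○○○○○○
○○○○○○○○
○○○○○○○○
○○○○●●○○
○○○○○●○○
○○○<●○○○
○○○○○○○○
○○○○○○○○
step 7: ○○○○○○○○
○○○○○○○○
○○○○○○○○
○○○○●●○○
○○○^○●○○
○○○●●○○○
○○○○○○○○
○○○○○○○○
step 8: ○○○○○○○○
○○○○○○○○
○○○○○○○○
○○○○●●○○
○○○●>●○○
○○○●●○○○
○○○○○○○○
○○○○○○○○
step 9: ○○○○○○○○
○○○○○○○○
○○○○○○○○
○○○○●●○○
○○○●●●○○
○○○●v○○○
○○○○○○○○
○○○○○○○○
step 10: ○○○○○○○○
○○○○○○○○
○○○○○○○○
○○○○●●○○
○○○●●●○○
○○○●○>○○
○○○○○○○○
○○○○○○○○

east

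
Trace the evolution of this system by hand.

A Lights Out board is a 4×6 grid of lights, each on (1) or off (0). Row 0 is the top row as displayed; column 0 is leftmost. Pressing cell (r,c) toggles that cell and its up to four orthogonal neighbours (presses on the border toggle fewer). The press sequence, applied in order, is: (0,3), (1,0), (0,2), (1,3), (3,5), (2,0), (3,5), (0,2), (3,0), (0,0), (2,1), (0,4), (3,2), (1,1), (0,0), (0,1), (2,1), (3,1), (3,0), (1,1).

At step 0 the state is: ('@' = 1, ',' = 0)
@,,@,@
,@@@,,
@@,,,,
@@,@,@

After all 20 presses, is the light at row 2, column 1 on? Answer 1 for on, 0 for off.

k=0  @,,@,@
,@@@,,
@@,,,,
@@,@,@
k=1  @,@,@@
,@@,,,
@@,,,,
@@,@,@
k=2  ,,@,@@
@,@,,,
,@,,,,
@@,@,@
k=3  ,@,@@@
@,,,,,
,@,,,,
@@,@,@
k=4  ,@,,@@
@,@@@,
,@,@,,
@@,@,@
k=5  ,@,,@@
@,@@@,
,@,@,@
@@,@@,
k=6  ,@,,@@
,,@@@,
@,,@,@
,@,@@,
k=7  ,@,,@@
,,@@@,
@,,@,,
,@,@,@
k=8  ,,@@@@
,,,@@,
@,,@,,
,@,@,@
k=9  ,,@@@@
,,,@@,
,,,@,,
@,,@,@
k=10  @@@@@@
@,,@@,
,,,@,,
@,,@,@
k=11  @@@@@@
@@,@@,
@@@@,,
@@,@,@
k=12  @@@,,,
@@,@,,
@@@@,,
@@,@,@
k=13  @@@,,,
@@,@,,
@@,@,,
@,@,,@
k=14  @,@,,,
,,@@,,
@,,@,,
@,@,,@
k=15  ,@@,,,
@,@@,,
@,,@,,
@,@,,@
k=16  @,,,,,
@@@@,,
@,,@,,
@,@,,@
k=17  @,,,,,
@,@@,,
,@@@,,
@@@,,@
k=18  @,,,,,
@,@@,,
,,@@,,
,,,,,@
k=19  @,,,,,
@,@@,,
@,@@,,
@@,,,@
k=20  @@,,,,
,@,@,,
@@@@,,
@@,,,@

1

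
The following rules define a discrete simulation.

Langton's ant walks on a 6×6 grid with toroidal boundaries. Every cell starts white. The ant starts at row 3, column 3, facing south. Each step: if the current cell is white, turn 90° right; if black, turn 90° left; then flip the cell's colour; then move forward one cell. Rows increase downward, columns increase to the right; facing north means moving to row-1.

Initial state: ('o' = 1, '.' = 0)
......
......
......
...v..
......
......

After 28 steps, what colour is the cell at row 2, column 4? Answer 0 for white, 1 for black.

1

gen 0: ......
......
......
...v..
......
......
gen 1: ......
......
......
..<o..
......
......
gen 2: ......
......
..^...
..oo..
......
......
gen 3: ......
......
..o>..
..oo..
......
......
gen 4: ......
......
..oo..
..ov..
......
......
gen 5: ......
......
..oo..
..o.>.
......
......
gen 6: ......
......
..oo..
..o.o.
....v.
......
gen 7: ......
......
..oo..
..o.o.
...<o.
......
gen 8: ......
......
..oo..
..o^o.
...oo.
......
gen 9: ......
......
..oo..
..oo>.
...oo.
......
gen 10: ......
......
..oo^.
..oo..
...oo.
......
gen 11: ......
......
..ooo>
..oo..
...oo.
......
gen 12: ......
......
..oooo
..oo.v
...oo.
......
gen 13: ......
......
..oooo
..oo<o
...oo.
......
gen 14: ......
......
..oo^o
..oooo
...oo.
......
gen 15: ......
......
..o<.o
..oooo
...oo.
......
gen 16: ......
......
..o..o
..ovoo
...oo.
......
gen 17: ......
......
..o..o
..o.>o
...oo.
......
gen 18: ......
......
..o.^o
..o..o
...oo.
......
gen 19: ......
......
..o.o>
..o..o
...oo.
......
gen 20: ......
.....^
..o.o.
..o..o
...oo.
......
gen 21: ......
>....o
..o.o.
..o..o
...oo.
......
gen 22: ......
o....o
v.o.o.
..o..o
...oo.
......
gen 23: ......
o....o
o.o.o<
..o..o
...oo.
......
gen 24: ......
o....^
o.o.oo
..o..o
...oo.
......
gen 25: ......
o...<.
o.o.oo
..o..o
...oo.
......
gen 26: ....^.
o...o.
o.o.oo
..o..o
...oo.
......
gen 27: ....o>
o...o.
o.o.oo
..o..o
...oo.
......
gen 28: ....oo
o...ov
o.o.oo
..o..o
...oo.
......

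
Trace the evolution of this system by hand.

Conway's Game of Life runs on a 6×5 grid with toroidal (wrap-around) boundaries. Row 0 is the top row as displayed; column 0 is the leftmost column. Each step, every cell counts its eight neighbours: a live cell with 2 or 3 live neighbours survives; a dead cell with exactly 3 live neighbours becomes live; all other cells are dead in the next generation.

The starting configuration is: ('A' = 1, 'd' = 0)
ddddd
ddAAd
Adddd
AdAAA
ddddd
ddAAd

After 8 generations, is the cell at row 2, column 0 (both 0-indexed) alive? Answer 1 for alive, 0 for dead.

0

step 0: ddddd
ddAAd
Adddd
AdAAA
ddddd
ddAAd
step 1: ddddd
ddddd
Adddd
AAdAA
dAddd
ddddd
step 2: ddddd
ddddd
AAddd
dAAdA
dAAdA
ddddd
step 3: ddddd
ddddd
AAAdd
ddddA
dAAdd
ddddd
step 4: ddddd
dAddd
AAddd
dddAd
ddddd
ddddd
step 5: ddddd
AAddd
AAAdd
ddddd
ddddd
ddddd
step 6: ddddd
AdAdd
AdAdd
dAddd
ddddd
ddddd
step 7: ddddd
ddddd
AdAdd
dAddd
ddddd
ddddd
step 8: ddddd
ddddd
dAddd
dAddd
ddddd
ddddd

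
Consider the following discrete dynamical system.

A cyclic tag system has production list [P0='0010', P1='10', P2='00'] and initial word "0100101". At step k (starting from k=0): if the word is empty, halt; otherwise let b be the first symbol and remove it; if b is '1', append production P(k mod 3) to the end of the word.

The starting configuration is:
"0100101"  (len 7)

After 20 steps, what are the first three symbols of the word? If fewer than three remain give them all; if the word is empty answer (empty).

010

[0] "0100101"  (len 7)
[1] "100101"  (len 6)
[2] "0010110"  (len 7)
[3] "010110"  (len 6)
[4] "10110"  (len 5)
[5] "011010"  (len 6)
[6] "11010"  (len 5)
[7] "10100010"  (len 8)
[8] "010001010"  (len 9)
[9] "10001010"  (len 8)
[10] "00010100010"  (len 11)
[11] "0010100010"  (len 10)
[12] "010100010"  (len 9)
[13] "10100010"  (len 8)
[14] "010001010"  (len 9)
[15] "10001010"  (len 8)
[16] "00010100010"  (len 11)
[17] "0010100010"  (len 10)
[18] "010100010"  (len 9)
[19] "10100010"  (len 8)
[20] "010001010"  (len 9)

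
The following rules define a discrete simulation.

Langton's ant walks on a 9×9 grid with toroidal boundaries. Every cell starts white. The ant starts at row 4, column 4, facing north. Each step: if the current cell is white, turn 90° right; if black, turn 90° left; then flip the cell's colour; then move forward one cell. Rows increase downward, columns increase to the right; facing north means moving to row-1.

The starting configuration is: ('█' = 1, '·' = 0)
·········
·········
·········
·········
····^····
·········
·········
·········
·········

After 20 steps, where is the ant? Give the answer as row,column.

k=0  ·········
·········
·········
·········
····^····
·········
·········
·········
·········
k=1  ·········
·········
·········
·········
····█>···
·········
·········
·········
·········
k=2  ·········
·········
·········
·········
····██···
·····v···
·········
·········
·········
k=3  ·········
·········
·········
·········
····██···
····<█···
·········
·········
·········
k=4  ·········
·········
·········
·········
····^█···
····██···
·········
·········
·········
k=5  ·········
·········
·········
·········
···<·█···
····██···
·········
·········
·········
k=6  ·········
·········
·········
···^·····
···█·█···
····██···
·········
·········
·········
k=7  ·········
·········
·········
···█>····
···█·█···
····██···
·········
·········
·········
k=8  ·········
·········
·········
···██····
···█v█···
····██···
·········
·········
·········
k=9  ·········
·········
·········
···██····
···<██···
····██···
·········
·········
·········
k=10  ·········
·········
·········
···██····
····██···
···v██···
·········
·········
·········
k=11  ·········
·········
·········
···██····
····██···
··<███···
·········
·········
·········
k=12  ·········
·········
·········
···██····
··^·██···
··████···
·········
·········
·········
k=13  ·········
·········
·········
···██····
··█>██···
··████···
·········
·········
·········
k=14  ·········
·········
·········
···██····
··████···
··█v██···
·········
·········
·········
k=15  ·········
·········
·········
···██····
··████···
··█·>█···
·········
·········
·········
k=16  ·········
·········
·········
···██····
··██^█···
··█··█···
·········
·········
·········
k=17  ·········
·········
·········
···██····
··█<·█···
··█··█···
·········
·········
·········
k=18  ·········
·········
·········
···██····
··█··█···
··█v·█···
·········
·········
·········
k=19  ·········
·········
·········
···██····
··█··█···
··<█·█···
·········
·········
·········
k=20  ·········
·········
·········
···██····
··█··█···
···█·█···
··v······
·········
·········

6,2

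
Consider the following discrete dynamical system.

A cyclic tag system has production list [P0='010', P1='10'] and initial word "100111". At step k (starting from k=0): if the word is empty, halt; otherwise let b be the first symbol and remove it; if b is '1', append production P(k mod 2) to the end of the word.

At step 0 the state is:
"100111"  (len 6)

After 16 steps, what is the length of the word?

10

gen 0: "100111"  (len 6)
gen 1: "00111010"  (len 8)
gen 2: "0111010"  (len 7)
gen 3: "111010"  (len 6)
gen 4: "1101010"  (len 7)
gen 5: "101010010"  (len 9)
gen 6: "0101001010"  (len 10)
gen 7: "101001010"  (len 9)
gen 8: "0100101010"  (len 10)
gen 9: "100101010"  (len 9)
gen 10: "0010101010"  (len 10)
gen 11: "010101010"  (len 9)
gen 12: "10101010"  (len 8)
gen 13: "0101010010"  (len 10)
gen 14: "101010010"  (len 9)
gen 15: "01010010010"  (len 11)
gen 16: "1010010010"  (len 10)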